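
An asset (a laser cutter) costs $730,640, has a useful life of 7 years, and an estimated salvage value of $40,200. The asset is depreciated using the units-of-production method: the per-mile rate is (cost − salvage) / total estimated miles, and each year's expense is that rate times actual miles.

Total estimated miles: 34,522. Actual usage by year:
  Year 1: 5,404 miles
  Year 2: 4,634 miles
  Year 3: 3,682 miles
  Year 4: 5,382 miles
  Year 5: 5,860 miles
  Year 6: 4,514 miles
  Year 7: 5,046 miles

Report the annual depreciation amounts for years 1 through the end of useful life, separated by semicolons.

Depreciable base = $730,640 − $40,200 = $690,440.
Rate = $690,440 / 34,522 miles = $20 per mile.
Year 1: 5,404 × $20 = $108,080. Book value $622,560.
Year 2: 4,634 × $20 = $92,680. Book value $529,880.
Year 3: 3,682 × $20 = $73,640. Book value $456,240.
Year 4: 5,382 × $20 = $107,640. Book value $348,600.
Year 5: 5,860 × $20 = $117,200. Book value $231,400.
Year 6: 4,514 × $20 = $90,280. Book value $141,120.
Year 7: 5,046 × $20 = $100,920. Book value $40,200.

$108,080; $92,680; $73,640; $107,640; $117,200; $90,280; $100,920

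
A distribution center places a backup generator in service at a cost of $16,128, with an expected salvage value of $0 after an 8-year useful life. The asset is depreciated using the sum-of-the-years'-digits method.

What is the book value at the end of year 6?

Depreciable base = $16,128 − $0 = $16,128.
Sum of the years' digits = 8+7+6+5+4+3+2+1 = 36.
Year 1: $16,128 × 8/36 = $3,584. Book value $12,544.
Year 2: $16,128 × 7/36 = $3,136. Book value $9,408.
Year 3: $16,128 × 6/36 = $2,688. Book value $6,720.
Year 4: $16,128 × 5/36 = $2,240. Book value $4,480.
Year 5: $16,128 × 4/36 = $1,792. Book value $2,688.
Year 6: $16,128 × 3/36 = $1,344. Book value $1,344.

$1,344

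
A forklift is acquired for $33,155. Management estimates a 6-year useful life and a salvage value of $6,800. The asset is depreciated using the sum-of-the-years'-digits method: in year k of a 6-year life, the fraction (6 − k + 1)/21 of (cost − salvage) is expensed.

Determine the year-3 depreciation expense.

Depreciable base = $33,155 − $6,800 = $26,355.
Sum of the years' digits = 6+5+4+3+2+1 = 21.
Year 1: $26,355 × 6/21 = $7,530. Book value $25,625.
Year 2: $26,355 × 5/21 = $6,275. Book value $19,350.
Year 3: $26,355 × 4/21 = $5,020. Book value $14,330.

$5,020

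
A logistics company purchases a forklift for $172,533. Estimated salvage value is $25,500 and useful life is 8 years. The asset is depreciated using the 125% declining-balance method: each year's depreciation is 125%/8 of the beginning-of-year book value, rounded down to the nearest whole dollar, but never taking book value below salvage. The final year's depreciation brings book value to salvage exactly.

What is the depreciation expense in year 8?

$27,026

Depreciable base = $172,533 − $25,500 = $147,033.
Year 1: ⌊$172,533 × 125%/8⌋ = $26,958. Book value $145,575.
Year 2: ⌊$145,575 × 125%/8⌋ = $22,746. Book value $122,829.
Year 3: ⌊$122,829 × 125%/8⌋ = $19,192. Book value $103,637.
Year 4: ⌊$103,637 × 125%/8⌋ = $16,193. Book value $87,444.
Year 5: ⌊$87,444 × 125%/8⌋ = $13,663. Book value $73,781.
Year 6: ⌊$73,781 × 125%/8⌋ = $11,528. Book value $62,253.
Year 7: ⌊$62,253 × 125%/8⌋ = $9,727. Book value $52,526.
Year 8 (final): $52,526 − $25,500 = $27,026. Book value $25,500.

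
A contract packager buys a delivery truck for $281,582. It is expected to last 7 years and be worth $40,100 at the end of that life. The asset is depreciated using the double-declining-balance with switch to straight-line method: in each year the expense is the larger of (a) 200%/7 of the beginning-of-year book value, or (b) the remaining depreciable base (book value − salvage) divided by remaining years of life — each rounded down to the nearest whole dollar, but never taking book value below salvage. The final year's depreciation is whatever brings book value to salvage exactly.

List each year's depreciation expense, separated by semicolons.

$80,452; $57,465; $41,047; $29,319; $20,942; $12,257; $0

Depreciable base = $281,582 − $40,100 = $241,482.
Year 1: DB = ⌊$281,582 × 200%/7⌋ = $80,452; SL = ⌊$241,482/7⌋ = $34,497 → take DB $80,452. Book value $201,130.
Year 2: DB = ⌊$201,130 × 200%/7⌋ = $57,465; SL = ⌊$161,030/6⌋ = $26,838 → take DB $57,465. Book value $143,665.
Year 3: DB = ⌊$143,665 × 200%/7⌋ = $41,047; SL = ⌊$103,565/5⌋ = $20,713 → take DB $41,047. Book value $102,618.
Year 4: DB = ⌊$102,618 × 200%/7⌋ = $29,319; SL = ⌊$62,518/4⌋ = $15,629 → take DB $29,319. Book value $73,299.
Year 5: DB = ⌊$73,299 × 200%/7⌋ = $20,942; SL = ⌊$33,199/3⌋ = $11,066 → take DB $20,942. Book value $52,357.
Year 6: DB = ⌊$52,357 × 200%/7⌋ = $14,959; SL = ⌊$12,257/2⌋ = $6,128 → take DB $14,959, capped at $12,257. Book value $40,100.
Year 7 (final): $40,100 − $40,100 = $0. Book value $40,100.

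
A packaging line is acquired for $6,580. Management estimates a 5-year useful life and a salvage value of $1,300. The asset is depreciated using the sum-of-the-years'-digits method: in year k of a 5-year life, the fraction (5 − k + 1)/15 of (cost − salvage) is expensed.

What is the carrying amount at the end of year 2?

$3,412

Depreciable base = $6,580 − $1,300 = $5,280.
Sum of the years' digits = 5+4+3+2+1 = 15.
Year 1: $5,280 × 5/15 = $1,760. Book value $4,820.
Year 2: $5,280 × 4/15 = $1,408. Book value $3,412.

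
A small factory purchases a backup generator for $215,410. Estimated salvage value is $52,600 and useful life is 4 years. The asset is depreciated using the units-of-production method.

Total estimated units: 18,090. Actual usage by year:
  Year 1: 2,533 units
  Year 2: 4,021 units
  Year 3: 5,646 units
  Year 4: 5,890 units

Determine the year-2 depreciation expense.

Depreciable base = $215,410 − $52,600 = $162,810.
Rate = $162,810 / 18,090 units = $9 per unit.
Year 1: 2,533 × $9 = $22,797. Book value $192,613.
Year 2: 4,021 × $9 = $36,189. Book value $156,424.

$36,189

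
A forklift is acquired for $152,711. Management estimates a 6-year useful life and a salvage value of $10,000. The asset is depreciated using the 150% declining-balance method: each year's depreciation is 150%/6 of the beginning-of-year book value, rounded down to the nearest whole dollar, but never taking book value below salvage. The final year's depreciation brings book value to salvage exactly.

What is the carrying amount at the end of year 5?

Depreciable base = $152,711 − $10,000 = $142,711.
Year 1: ⌊$152,711 × 150%/6⌋ = $38,177. Book value $114,534.
Year 2: ⌊$114,534 × 150%/6⌋ = $28,633. Book value $85,901.
Year 3: ⌊$85,901 × 150%/6⌋ = $21,475. Book value $64,426.
Year 4: ⌊$64,426 × 150%/6⌋ = $16,106. Book value $48,320.
Year 5: ⌊$48,320 × 150%/6⌋ = $12,080. Book value $36,240.

$36,240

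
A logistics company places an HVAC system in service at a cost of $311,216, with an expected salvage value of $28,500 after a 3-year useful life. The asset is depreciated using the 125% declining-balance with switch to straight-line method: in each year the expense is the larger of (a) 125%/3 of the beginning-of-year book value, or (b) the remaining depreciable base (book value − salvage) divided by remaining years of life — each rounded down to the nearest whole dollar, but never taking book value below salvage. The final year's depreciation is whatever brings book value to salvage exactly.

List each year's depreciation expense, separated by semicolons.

Depreciable base = $311,216 − $28,500 = $282,716.
Year 1: DB = ⌊$311,216 × 125%/3⌋ = $129,673; SL = ⌊$282,716/3⌋ = $94,238 → take DB $129,673. Book value $181,543.
Year 2: DB = ⌊$181,543 × 125%/3⌋ = $75,642; SL = ⌊$153,043/2⌋ = $76,521 → take SL $76,521. Book value $105,022.
Year 3 (final): $105,022 − $28,500 = $76,522. Book value $28,500.

$129,673; $76,521; $76,522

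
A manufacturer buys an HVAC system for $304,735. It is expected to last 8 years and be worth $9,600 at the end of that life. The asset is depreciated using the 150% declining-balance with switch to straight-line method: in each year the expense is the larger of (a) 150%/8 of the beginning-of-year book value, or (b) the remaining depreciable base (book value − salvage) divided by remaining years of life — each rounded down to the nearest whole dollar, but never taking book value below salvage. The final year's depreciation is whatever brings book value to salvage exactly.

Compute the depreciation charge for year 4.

Depreciable base = $304,735 − $9,600 = $295,135.
Year 1: DB = ⌊$304,735 × 150%/8⌋ = $57,137; SL = ⌊$295,135/8⌋ = $36,891 → take DB $57,137. Book value $247,598.
Year 2: DB = ⌊$247,598 × 150%/8⌋ = $46,424; SL = ⌊$237,998/7⌋ = $33,999 → take DB $46,424. Book value $201,174.
Year 3: DB = ⌊$201,174 × 150%/8⌋ = $37,720; SL = ⌊$191,574/6⌋ = $31,929 → take DB $37,720. Book value $163,454.
Year 4: DB = ⌊$163,454 × 150%/8⌋ = $30,647; SL = ⌊$153,854/5⌋ = $30,770 → take SL $30,770. Book value $132,684.

$30,770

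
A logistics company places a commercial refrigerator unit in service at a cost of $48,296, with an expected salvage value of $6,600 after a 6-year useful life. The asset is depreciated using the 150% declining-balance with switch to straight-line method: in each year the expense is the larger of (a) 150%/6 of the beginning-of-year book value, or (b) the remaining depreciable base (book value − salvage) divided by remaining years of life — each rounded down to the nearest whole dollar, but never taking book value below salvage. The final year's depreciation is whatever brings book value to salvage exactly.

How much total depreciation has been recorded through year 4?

$33,014

Depreciable base = $48,296 − $6,600 = $41,696.
Year 1: DB = ⌊$48,296 × 150%/6⌋ = $12,074; SL = ⌊$41,696/6⌋ = $6,949 → take DB $12,074. Book value $36,222.
Year 2: DB = ⌊$36,222 × 150%/6⌋ = $9,055; SL = ⌊$29,622/5⌋ = $5,924 → take DB $9,055. Book value $27,167.
Year 3: DB = ⌊$27,167 × 150%/6⌋ = $6,791; SL = ⌊$20,567/4⌋ = $5,141 → take DB $6,791. Book value $20,376.
Year 4: DB = ⌊$20,376 × 150%/6⌋ = $5,094; SL = ⌊$13,776/3⌋ = $4,592 → take DB $5,094. Book value $15,282.
Accumulated through year 4 = $48,296 − $15,282 = $33,014.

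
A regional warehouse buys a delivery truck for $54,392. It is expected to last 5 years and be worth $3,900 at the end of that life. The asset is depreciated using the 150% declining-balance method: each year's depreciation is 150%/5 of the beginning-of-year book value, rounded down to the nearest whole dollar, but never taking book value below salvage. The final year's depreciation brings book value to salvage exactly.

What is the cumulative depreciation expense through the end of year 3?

$35,734

Depreciable base = $54,392 − $3,900 = $50,492.
Year 1: ⌊$54,392 × 150%/5⌋ = $16,317. Book value $38,075.
Year 2: ⌊$38,075 × 150%/5⌋ = $11,422. Book value $26,653.
Year 3: ⌊$26,653 × 150%/5⌋ = $7,995. Book value $18,658.
Accumulated through year 3 = $54,392 − $18,658 = $35,734.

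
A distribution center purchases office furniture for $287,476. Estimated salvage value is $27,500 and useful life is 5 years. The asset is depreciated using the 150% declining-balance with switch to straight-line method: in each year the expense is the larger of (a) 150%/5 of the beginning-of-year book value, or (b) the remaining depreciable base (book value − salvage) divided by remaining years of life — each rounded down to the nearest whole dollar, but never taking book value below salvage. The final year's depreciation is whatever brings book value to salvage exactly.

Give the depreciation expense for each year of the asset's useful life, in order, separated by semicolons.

$86,242; $60,370; $42,259; $35,552; $35,553

Depreciable base = $287,476 − $27,500 = $259,976.
Year 1: DB = ⌊$287,476 × 150%/5⌋ = $86,242; SL = ⌊$259,976/5⌋ = $51,995 → take DB $86,242. Book value $201,234.
Year 2: DB = ⌊$201,234 × 150%/5⌋ = $60,370; SL = ⌊$173,734/4⌋ = $43,433 → take DB $60,370. Book value $140,864.
Year 3: DB = ⌊$140,864 × 150%/5⌋ = $42,259; SL = ⌊$113,364/3⌋ = $37,788 → take DB $42,259. Book value $98,605.
Year 4: DB = ⌊$98,605 × 150%/5⌋ = $29,581; SL = ⌊$71,105/2⌋ = $35,552 → take SL $35,552. Book value $63,053.
Year 5 (final): $63,053 − $27,500 = $35,553. Book value $27,500.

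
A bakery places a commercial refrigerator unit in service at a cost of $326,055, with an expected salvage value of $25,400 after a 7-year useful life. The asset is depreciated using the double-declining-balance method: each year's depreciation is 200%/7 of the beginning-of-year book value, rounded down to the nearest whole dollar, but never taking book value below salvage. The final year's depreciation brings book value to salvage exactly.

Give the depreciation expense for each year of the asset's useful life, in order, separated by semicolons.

$93,158; $66,542; $47,530; $33,950; $24,250; $17,321; $17,904

Depreciable base = $326,055 − $25,400 = $300,655.
Year 1: ⌊$326,055 × 200%/7⌋ = $93,158. Book value $232,897.
Year 2: ⌊$232,897 × 200%/7⌋ = $66,542. Book value $166,355.
Year 3: ⌊$166,355 × 200%/7⌋ = $47,530. Book value $118,825.
Year 4: ⌊$118,825 × 200%/7⌋ = $33,950. Book value $84,875.
Year 5: ⌊$84,875 × 200%/7⌋ = $24,250. Book value $60,625.
Year 6: ⌊$60,625 × 200%/7⌋ = $17,321. Book value $43,304.
Year 7 (final): $43,304 − $25,400 = $17,904. Book value $25,400.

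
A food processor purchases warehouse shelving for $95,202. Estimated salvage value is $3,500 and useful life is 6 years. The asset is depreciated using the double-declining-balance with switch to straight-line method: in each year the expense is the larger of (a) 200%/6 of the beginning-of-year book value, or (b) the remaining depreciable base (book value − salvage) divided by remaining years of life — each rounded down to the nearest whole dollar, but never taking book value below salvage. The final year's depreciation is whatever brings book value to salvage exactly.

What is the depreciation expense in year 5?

$7,653

Depreciable base = $95,202 − $3,500 = $91,702.
Year 1: DB = ⌊$95,202 × 200%/6⌋ = $31,734; SL = ⌊$91,702/6⌋ = $15,283 → take DB $31,734. Book value $63,468.
Year 2: DB = ⌊$63,468 × 200%/6⌋ = $21,156; SL = ⌊$59,968/5⌋ = $11,993 → take DB $21,156. Book value $42,312.
Year 3: DB = ⌊$42,312 × 200%/6⌋ = $14,104; SL = ⌊$38,812/4⌋ = $9,703 → take DB $14,104. Book value $28,208.
Year 4: DB = ⌊$28,208 × 200%/6⌋ = $9,402; SL = ⌊$24,708/3⌋ = $8,236 → take DB $9,402. Book value $18,806.
Year 5: DB = ⌊$18,806 × 200%/6⌋ = $6,268; SL = ⌊$15,306/2⌋ = $7,653 → take SL $7,653. Book value $11,153.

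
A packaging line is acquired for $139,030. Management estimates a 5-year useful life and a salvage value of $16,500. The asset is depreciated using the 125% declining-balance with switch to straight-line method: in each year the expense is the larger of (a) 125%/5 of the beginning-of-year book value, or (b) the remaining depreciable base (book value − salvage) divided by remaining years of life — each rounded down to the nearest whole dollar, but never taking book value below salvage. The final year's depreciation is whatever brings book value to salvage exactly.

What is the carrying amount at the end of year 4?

$37,069

Depreciable base = $139,030 − $16,500 = $122,530.
Year 1: DB = ⌊$139,030 × 125%/5⌋ = $34,757; SL = ⌊$122,530/5⌋ = $24,506 → take DB $34,757. Book value $104,273.
Year 2: DB = ⌊$104,273 × 125%/5⌋ = $26,068; SL = ⌊$87,773/4⌋ = $21,943 → take DB $26,068. Book value $78,205.
Year 3: DB = ⌊$78,205 × 125%/5⌋ = $19,551; SL = ⌊$61,705/3⌋ = $20,568 → take SL $20,568. Book value $57,637.
Year 4: DB = ⌊$57,637 × 125%/5⌋ = $14,409; SL = ⌊$41,137/2⌋ = $20,568 → take SL $20,568. Book value $37,069.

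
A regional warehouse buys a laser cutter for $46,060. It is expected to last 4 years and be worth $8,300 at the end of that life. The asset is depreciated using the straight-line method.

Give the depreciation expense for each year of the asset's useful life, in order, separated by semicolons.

Depreciable base = $46,060 − $8,300 = $37,760.
Annual expense = $37,760 / 4 = $9,440.
End of year 1: book value $36,620.
End of year 2: book value $27,180.
End of year 3: book value $17,740.
End of year 4: book value $8,300.

$9,440; $9,440; $9,440; $9,440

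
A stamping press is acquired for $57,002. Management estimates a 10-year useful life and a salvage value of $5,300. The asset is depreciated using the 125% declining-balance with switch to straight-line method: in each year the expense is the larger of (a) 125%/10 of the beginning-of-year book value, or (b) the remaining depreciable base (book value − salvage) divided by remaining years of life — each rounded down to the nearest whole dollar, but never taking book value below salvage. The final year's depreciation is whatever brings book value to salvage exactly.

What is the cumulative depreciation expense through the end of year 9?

$47,016

Depreciable base = $57,002 − $5,300 = $51,702.
Year 1: DB = ⌊$57,002 × 125%/10⌋ = $7,125; SL = ⌊$51,702/10⌋ = $5,170 → take DB $7,125. Book value $49,877.
Year 2: DB = ⌊$49,877 × 125%/10⌋ = $6,234; SL = ⌊$44,577/9⌋ = $4,953 → take DB $6,234. Book value $43,643.
Year 3: DB = ⌊$43,643 × 125%/10⌋ = $5,455; SL = ⌊$38,343/8⌋ = $4,792 → take DB $5,455. Book value $38,188.
Year 4: DB = ⌊$38,188 × 125%/10⌋ = $4,773; SL = ⌊$32,888/7⌋ = $4,698 → take DB $4,773. Book value $33,415.
Year 5: DB = ⌊$33,415 × 125%/10⌋ = $4,176; SL = ⌊$28,115/6⌋ = $4,685 → take SL $4,685. Book value $28,730.
Year 6: DB = ⌊$28,730 × 125%/10⌋ = $3,591; SL = ⌊$23,430/5⌋ = $4,686 → take SL $4,686. Book value $24,044.
Year 7: DB = ⌊$24,044 × 125%/10⌋ = $3,005; SL = ⌊$18,744/4⌋ = $4,686 → take SL $4,686. Book value $19,358.
Year 8: DB = ⌊$19,358 × 125%/10⌋ = $2,419; SL = ⌊$14,058/3⌋ = $4,686 → take SL $4,686. Book value $14,672.
Year 9: DB = ⌊$14,672 × 125%/10⌋ = $1,834; SL = ⌊$9,372/2⌋ = $4,686 → take SL $4,686. Book value $9,986.
Accumulated through year 9 = $57,002 − $9,986 = $47,016.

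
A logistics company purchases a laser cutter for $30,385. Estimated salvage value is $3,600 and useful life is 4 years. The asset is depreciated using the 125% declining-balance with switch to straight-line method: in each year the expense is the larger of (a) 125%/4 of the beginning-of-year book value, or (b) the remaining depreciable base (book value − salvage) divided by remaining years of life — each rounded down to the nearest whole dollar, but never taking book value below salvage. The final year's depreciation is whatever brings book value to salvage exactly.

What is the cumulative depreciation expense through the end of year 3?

Depreciable base = $30,385 − $3,600 = $26,785.
Year 1: DB = ⌊$30,385 × 125%/4⌋ = $9,495; SL = ⌊$26,785/4⌋ = $6,696 → take DB $9,495. Book value $20,890.
Year 2: DB = ⌊$20,890 × 125%/4⌋ = $6,528; SL = ⌊$17,290/3⌋ = $5,763 → take DB $6,528. Book value $14,362.
Year 3: DB = ⌊$14,362 × 125%/4⌋ = $4,488; SL = ⌊$10,762/2⌋ = $5,381 → take SL $5,381. Book value $8,981.
Accumulated through year 3 = $30,385 − $8,981 = $21,404.

$21,404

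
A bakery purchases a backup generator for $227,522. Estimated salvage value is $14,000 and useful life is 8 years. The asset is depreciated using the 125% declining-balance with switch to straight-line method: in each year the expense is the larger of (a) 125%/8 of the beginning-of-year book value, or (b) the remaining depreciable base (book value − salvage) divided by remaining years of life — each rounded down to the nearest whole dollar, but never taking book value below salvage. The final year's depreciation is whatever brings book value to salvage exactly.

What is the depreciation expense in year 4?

Depreciable base = $227,522 − $14,000 = $213,522.
Year 1: DB = ⌊$227,522 × 125%/8⌋ = $35,550; SL = ⌊$213,522/8⌋ = $26,690 → take DB $35,550. Book value $191,972.
Year 2: DB = ⌊$191,972 × 125%/8⌋ = $29,995; SL = ⌊$177,972/7⌋ = $25,424 → take DB $29,995. Book value $161,977.
Year 3: DB = ⌊$161,977 × 125%/8⌋ = $25,308; SL = ⌊$147,977/6⌋ = $24,662 → take DB $25,308. Book value $136,669.
Year 4: DB = ⌊$136,669 × 125%/8⌋ = $21,354; SL = ⌊$122,669/5⌋ = $24,533 → take SL $24,533. Book value $112,136.

$24,533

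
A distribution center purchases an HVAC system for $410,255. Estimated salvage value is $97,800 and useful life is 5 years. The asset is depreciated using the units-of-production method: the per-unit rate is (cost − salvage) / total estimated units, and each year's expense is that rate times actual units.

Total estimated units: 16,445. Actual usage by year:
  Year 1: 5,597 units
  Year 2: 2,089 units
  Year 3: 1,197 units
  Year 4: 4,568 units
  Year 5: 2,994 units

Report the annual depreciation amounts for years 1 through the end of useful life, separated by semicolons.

Depreciable base = $410,255 − $97,800 = $312,455.
Rate = $312,455 / 16,445 units = $19 per unit.
Year 1: 5,597 × $19 = $106,343. Book value $303,912.
Year 2: 2,089 × $19 = $39,691. Book value $264,221.
Year 3: 1,197 × $19 = $22,743. Book value $241,478.
Year 4: 4,568 × $19 = $86,792. Book value $154,686.
Year 5: 2,994 × $19 = $56,886. Book value $97,800.

$106,343; $39,691; $22,743; $86,792; $56,886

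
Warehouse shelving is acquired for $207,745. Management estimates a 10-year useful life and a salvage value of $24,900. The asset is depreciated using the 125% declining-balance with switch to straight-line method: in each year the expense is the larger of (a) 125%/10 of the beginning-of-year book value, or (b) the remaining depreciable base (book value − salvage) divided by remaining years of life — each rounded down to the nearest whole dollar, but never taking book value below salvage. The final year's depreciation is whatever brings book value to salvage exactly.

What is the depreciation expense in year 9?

$16,147

Depreciable base = $207,745 − $24,900 = $182,845.
Year 1: DB = ⌊$207,745 × 125%/10⌋ = $25,968; SL = ⌊$182,845/10⌋ = $18,284 → take DB $25,968. Book value $181,777.
Year 2: DB = ⌊$181,777 × 125%/10⌋ = $22,722; SL = ⌊$156,877/9⌋ = $17,430 → take DB $22,722. Book value $159,055.
Year 3: DB = ⌊$159,055 × 125%/10⌋ = $19,881; SL = ⌊$134,155/8⌋ = $16,769 → take DB $19,881. Book value $139,174.
Year 4: DB = ⌊$139,174 × 125%/10⌋ = $17,396; SL = ⌊$114,274/7⌋ = $16,324 → take DB $17,396. Book value $121,778.
Year 5: DB = ⌊$121,778 × 125%/10⌋ = $15,222; SL = ⌊$96,878/6⌋ = $16,146 → take SL $16,146. Book value $105,632.
Year 6: DB = ⌊$105,632 × 125%/10⌋ = $13,204; SL = ⌊$80,732/5⌋ = $16,146 → take SL $16,146. Book value $89,486.
Year 7: DB = ⌊$89,486 × 125%/10⌋ = $11,185; SL = ⌊$64,586/4⌋ = $16,146 → take SL $16,146. Book value $73,340.
Year 8: DB = ⌊$73,340 × 125%/10⌋ = $9,167; SL = ⌊$48,440/3⌋ = $16,146 → take SL $16,146. Book value $57,194.
Year 9: DB = ⌊$57,194 × 125%/10⌋ = $7,149; SL = ⌊$32,294/2⌋ = $16,147 → take SL $16,147. Book value $41,047.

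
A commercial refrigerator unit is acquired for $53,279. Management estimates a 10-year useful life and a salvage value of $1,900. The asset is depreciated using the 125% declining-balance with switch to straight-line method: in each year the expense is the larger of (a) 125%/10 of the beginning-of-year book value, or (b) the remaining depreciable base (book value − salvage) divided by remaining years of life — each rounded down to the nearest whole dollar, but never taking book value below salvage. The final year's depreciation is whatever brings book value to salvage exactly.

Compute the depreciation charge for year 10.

Depreciable base = $53,279 − $1,900 = $51,379.
Year 1: DB = ⌊$53,279 × 125%/10⌋ = $6,659; SL = ⌊$51,379/10⌋ = $5,137 → take DB $6,659. Book value $46,620.
Year 2: DB = ⌊$46,620 × 125%/10⌋ = $5,827; SL = ⌊$44,720/9⌋ = $4,968 → take DB $5,827. Book value $40,793.
Year 3: DB = ⌊$40,793 × 125%/10⌋ = $5,099; SL = ⌊$38,893/8⌋ = $4,861 → take DB $5,099. Book value $35,694.
Year 4: DB = ⌊$35,694 × 125%/10⌋ = $4,461; SL = ⌊$33,794/7⌋ = $4,827 → take SL $4,827. Book value $30,867.
Year 5: DB = ⌊$30,867 × 125%/10⌋ = $3,858; SL = ⌊$28,967/6⌋ = $4,827 → take SL $4,827. Book value $26,040.
Year 6: DB = ⌊$26,040 × 125%/10⌋ = $3,255; SL = ⌊$24,140/5⌋ = $4,828 → take SL $4,828. Book value $21,212.
Year 7: DB = ⌊$21,212 × 125%/10⌋ = $2,651; SL = ⌊$19,312/4⌋ = $4,828 → take SL $4,828. Book value $16,384.
Year 8: DB = ⌊$16,384 × 125%/10⌋ = $2,048; SL = ⌊$14,484/3⌋ = $4,828 → take SL $4,828. Book value $11,556.
Year 9: DB = ⌊$11,556 × 125%/10⌋ = $1,444; SL = ⌊$9,656/2⌋ = $4,828 → take SL $4,828. Book value $6,728.
Year 10 (final): $6,728 − $1,900 = $4,828. Book value $1,900.

$4,828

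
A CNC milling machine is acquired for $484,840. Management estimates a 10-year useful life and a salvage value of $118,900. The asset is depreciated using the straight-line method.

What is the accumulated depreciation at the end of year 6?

$219,564

Depreciable base = $484,840 − $118,900 = $365,940.
Annual expense = $365,940 / 10 = $36,594.
End of year 1: book value $448,246.
End of year 2: book value $411,652.
End of year 3: book value $375,058.
End of year 4: book value $338,464.
End of year 5: book value $301,870.
End of year 6: book value $265,276.
Accumulated through year 6 = $484,840 − $265,276 = $219,564.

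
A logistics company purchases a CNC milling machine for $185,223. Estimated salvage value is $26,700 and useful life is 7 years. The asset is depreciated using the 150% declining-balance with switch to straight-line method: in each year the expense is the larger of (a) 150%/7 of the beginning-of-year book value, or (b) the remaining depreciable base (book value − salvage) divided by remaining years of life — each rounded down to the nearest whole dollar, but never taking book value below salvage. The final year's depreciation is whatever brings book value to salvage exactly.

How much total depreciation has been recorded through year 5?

Depreciable base = $185,223 − $26,700 = $158,523.
Year 1: DB = ⌊$185,223 × 150%/7⌋ = $39,690; SL = ⌊$158,523/7⌋ = $22,646 → take DB $39,690. Book value $145,533.
Year 2: DB = ⌊$145,533 × 150%/7⌋ = $31,185; SL = ⌊$118,833/6⌋ = $19,805 → take DB $31,185. Book value $114,348.
Year 3: DB = ⌊$114,348 × 150%/7⌋ = $24,503; SL = ⌊$87,648/5⌋ = $17,529 → take DB $24,503. Book value $89,845.
Year 4: DB = ⌊$89,845 × 150%/7⌋ = $19,252; SL = ⌊$63,145/4⌋ = $15,786 → take DB $19,252. Book value $70,593.
Year 5: DB = ⌊$70,593 × 150%/7⌋ = $15,127; SL = ⌊$43,893/3⌋ = $14,631 → take DB $15,127. Book value $55,466.
Accumulated through year 5 = $185,223 − $55,466 = $129,757.

$129,757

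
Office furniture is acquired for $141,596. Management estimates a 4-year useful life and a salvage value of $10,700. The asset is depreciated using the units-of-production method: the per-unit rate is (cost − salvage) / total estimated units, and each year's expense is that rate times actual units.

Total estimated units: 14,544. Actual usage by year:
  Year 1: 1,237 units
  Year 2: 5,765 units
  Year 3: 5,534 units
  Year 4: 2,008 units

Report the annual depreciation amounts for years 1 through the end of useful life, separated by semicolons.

$11,133; $51,885; $49,806; $18,072

Depreciable base = $141,596 − $10,700 = $130,896.
Rate = $130,896 / 14,544 units = $9 per unit.
Year 1: 1,237 × $9 = $11,133. Book value $130,463.
Year 2: 5,765 × $9 = $51,885. Book value $78,578.
Year 3: 5,534 × $9 = $49,806. Book value $28,772.
Year 4: 2,008 × $9 = $18,072. Book value $10,700.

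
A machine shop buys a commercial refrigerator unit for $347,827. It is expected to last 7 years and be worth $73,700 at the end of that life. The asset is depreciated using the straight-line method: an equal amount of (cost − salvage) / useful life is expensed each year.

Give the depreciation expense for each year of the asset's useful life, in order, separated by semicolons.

Depreciable base = $347,827 − $73,700 = $274,127.
Annual expense = $274,127 / 7 = $39,161.
End of year 1: book value $308,666.
End of year 2: book value $269,505.
End of year 3: book value $230,344.
End of year 4: book value $191,183.
End of year 5: book value $152,022.
End of year 6: book value $112,861.
End of year 7: book value $73,700.

$39,161; $39,161; $39,161; $39,161; $39,161; $39,161; $39,161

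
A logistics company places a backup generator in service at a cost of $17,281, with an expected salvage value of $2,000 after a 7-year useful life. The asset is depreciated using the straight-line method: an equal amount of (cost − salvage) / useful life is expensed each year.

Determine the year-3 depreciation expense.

Depreciable base = $17,281 − $2,000 = $15,281.
Annual expense = $15,281 / 7 = $2,183.

$2,183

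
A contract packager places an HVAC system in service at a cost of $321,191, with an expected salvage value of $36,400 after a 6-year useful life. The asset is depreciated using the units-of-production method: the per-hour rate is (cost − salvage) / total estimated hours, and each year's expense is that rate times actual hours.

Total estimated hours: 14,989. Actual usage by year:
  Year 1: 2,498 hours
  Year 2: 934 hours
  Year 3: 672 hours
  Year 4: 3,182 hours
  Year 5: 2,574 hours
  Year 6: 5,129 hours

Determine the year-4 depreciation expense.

Depreciable base = $321,191 − $36,400 = $284,791.
Rate = $284,791 / 14,989 hours = $19 per hour.
Year 1: 2,498 × $19 = $47,462. Book value $273,729.
Year 2: 934 × $19 = $17,746. Book value $255,983.
Year 3: 672 × $19 = $12,768. Book value $243,215.
Year 4: 3,182 × $19 = $60,458. Book value $182,757.

$60,458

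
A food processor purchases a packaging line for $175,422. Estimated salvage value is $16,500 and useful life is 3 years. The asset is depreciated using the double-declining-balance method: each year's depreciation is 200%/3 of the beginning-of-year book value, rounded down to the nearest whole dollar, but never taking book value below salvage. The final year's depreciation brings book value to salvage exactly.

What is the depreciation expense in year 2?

Depreciable base = $175,422 − $16,500 = $158,922.
Year 1: ⌊$175,422 × 200%/3⌋ = $116,948. Book value $58,474.
Year 2: ⌊$58,474 × 200%/3⌋ = $38,982. Book value $19,492.

$38,982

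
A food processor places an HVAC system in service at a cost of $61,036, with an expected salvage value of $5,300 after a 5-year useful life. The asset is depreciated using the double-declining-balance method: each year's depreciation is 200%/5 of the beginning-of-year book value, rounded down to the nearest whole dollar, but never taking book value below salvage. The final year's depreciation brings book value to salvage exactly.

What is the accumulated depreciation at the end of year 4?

Depreciable base = $61,036 − $5,300 = $55,736.
Year 1: ⌊$61,036 × 200%/5⌋ = $24,414. Book value $36,622.
Year 2: ⌊$36,622 × 200%/5⌋ = $14,648. Book value $21,974.
Year 3: ⌊$21,974 × 200%/5⌋ = $8,789. Book value $13,185.
Year 4: ⌊$13,185 × 200%/5⌋ = $5,274. Book value $7,911.
Accumulated through year 4 = $61,036 − $7,911 = $53,125.

$53,125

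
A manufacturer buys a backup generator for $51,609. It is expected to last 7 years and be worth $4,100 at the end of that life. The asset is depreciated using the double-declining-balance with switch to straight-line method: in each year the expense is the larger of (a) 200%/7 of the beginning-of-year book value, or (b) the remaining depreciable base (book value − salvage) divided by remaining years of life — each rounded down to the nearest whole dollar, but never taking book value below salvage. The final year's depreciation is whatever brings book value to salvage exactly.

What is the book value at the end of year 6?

$6,849

Depreciable base = $51,609 − $4,100 = $47,509.
Year 1: DB = ⌊$51,609 × 200%/7⌋ = $14,745; SL = ⌊$47,509/7⌋ = $6,787 → take DB $14,745. Book value $36,864.
Year 2: DB = ⌊$36,864 × 200%/7⌋ = $10,532; SL = ⌊$32,764/6⌋ = $5,460 → take DB $10,532. Book value $26,332.
Year 3: DB = ⌊$26,332 × 200%/7⌋ = $7,523; SL = ⌊$22,232/5⌋ = $4,446 → take DB $7,523. Book value $18,809.
Year 4: DB = ⌊$18,809 × 200%/7⌋ = $5,374; SL = ⌊$14,709/4⌋ = $3,677 → take DB $5,374. Book value $13,435.
Year 5: DB = ⌊$13,435 × 200%/7⌋ = $3,838; SL = ⌊$9,335/3⌋ = $3,111 → take DB $3,838. Book value $9,597.
Year 6: DB = ⌊$9,597 × 200%/7⌋ = $2,742; SL = ⌊$5,497/2⌋ = $2,748 → take SL $2,748. Book value $6,849.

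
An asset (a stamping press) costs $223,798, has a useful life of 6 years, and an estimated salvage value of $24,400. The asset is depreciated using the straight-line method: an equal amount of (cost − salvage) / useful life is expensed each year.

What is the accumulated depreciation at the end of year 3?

Depreciable base = $223,798 − $24,400 = $199,398.
Annual expense = $199,398 / 6 = $33,233.
End of year 1: book value $190,565.
End of year 2: book value $157,332.
End of year 3: book value $124,099.
Accumulated through year 3 = $223,798 − $124,099 = $99,699.

$99,699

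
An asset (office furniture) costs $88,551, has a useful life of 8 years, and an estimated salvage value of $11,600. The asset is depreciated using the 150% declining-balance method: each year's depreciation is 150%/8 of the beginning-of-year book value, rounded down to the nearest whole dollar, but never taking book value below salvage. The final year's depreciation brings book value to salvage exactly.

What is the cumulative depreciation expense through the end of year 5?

$57,194

Depreciable base = $88,551 − $11,600 = $76,951.
Year 1: ⌊$88,551 × 150%/8⌋ = $16,603. Book value $71,948.
Year 2: ⌊$71,948 × 150%/8⌋ = $13,490. Book value $58,458.
Year 3: ⌊$58,458 × 150%/8⌋ = $10,960. Book value $47,498.
Year 4: ⌊$47,498 × 150%/8⌋ = $8,905. Book value $38,593.
Year 5: ⌊$38,593 × 150%/8⌋ = $7,236. Book value $31,357.
Accumulated through year 5 = $88,551 − $31,357 = $57,194.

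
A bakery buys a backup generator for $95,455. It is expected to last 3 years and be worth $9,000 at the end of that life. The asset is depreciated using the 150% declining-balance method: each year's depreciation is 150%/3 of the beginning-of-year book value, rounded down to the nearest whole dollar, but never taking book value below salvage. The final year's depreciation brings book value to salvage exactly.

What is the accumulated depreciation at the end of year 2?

Depreciable base = $95,455 − $9,000 = $86,455.
Year 1: ⌊$95,455 × 150%/3⌋ = $47,727. Book value $47,728.
Year 2: ⌊$47,728 × 150%/3⌋ = $23,864. Book value $23,864.
Accumulated through year 2 = $95,455 − $23,864 = $71,591.

$71,591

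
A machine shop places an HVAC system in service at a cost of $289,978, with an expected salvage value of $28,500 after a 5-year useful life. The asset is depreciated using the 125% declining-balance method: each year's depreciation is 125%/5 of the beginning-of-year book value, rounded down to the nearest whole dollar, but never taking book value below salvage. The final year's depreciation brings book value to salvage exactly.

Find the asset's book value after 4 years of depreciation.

$91,752

Depreciable base = $289,978 − $28,500 = $261,478.
Year 1: ⌊$289,978 × 125%/5⌋ = $72,494. Book value $217,484.
Year 2: ⌊$217,484 × 125%/5⌋ = $54,371. Book value $163,113.
Year 3: ⌊$163,113 × 125%/5⌋ = $40,778. Book value $122,335.
Year 4: ⌊$122,335 × 125%/5⌋ = $30,583. Book value $91,752.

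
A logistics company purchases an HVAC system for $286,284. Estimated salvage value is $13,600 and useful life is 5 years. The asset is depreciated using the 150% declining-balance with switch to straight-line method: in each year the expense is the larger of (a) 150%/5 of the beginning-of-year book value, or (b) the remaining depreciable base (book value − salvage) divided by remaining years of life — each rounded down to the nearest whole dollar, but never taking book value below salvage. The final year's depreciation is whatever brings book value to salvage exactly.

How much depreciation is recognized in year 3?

$42,226

Depreciable base = $286,284 − $13,600 = $272,684.
Year 1: DB = ⌊$286,284 × 150%/5⌋ = $85,885; SL = ⌊$272,684/5⌋ = $54,536 → take DB $85,885. Book value $200,399.
Year 2: DB = ⌊$200,399 × 150%/5⌋ = $60,119; SL = ⌊$186,799/4⌋ = $46,699 → take DB $60,119. Book value $140,280.
Year 3: DB = ⌊$140,280 × 150%/5⌋ = $42,084; SL = ⌊$126,680/3⌋ = $42,226 → take SL $42,226. Book value $98,054.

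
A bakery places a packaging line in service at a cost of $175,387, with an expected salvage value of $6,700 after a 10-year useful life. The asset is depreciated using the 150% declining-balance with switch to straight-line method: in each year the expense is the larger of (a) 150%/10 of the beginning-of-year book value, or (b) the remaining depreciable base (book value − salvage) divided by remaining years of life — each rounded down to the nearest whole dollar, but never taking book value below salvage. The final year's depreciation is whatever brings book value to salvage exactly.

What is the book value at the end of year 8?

$34,986

Depreciable base = $175,387 − $6,700 = $168,687.
Year 1: DB = ⌊$175,387 × 150%/10⌋ = $26,308; SL = ⌊$168,687/10⌋ = $16,868 → take DB $26,308. Book value $149,079.
Year 2: DB = ⌊$149,079 × 150%/10⌋ = $22,361; SL = ⌊$142,379/9⌋ = $15,819 → take DB $22,361. Book value $126,718.
Year 3: DB = ⌊$126,718 × 150%/10⌋ = $19,007; SL = ⌊$120,018/8⌋ = $15,002 → take DB $19,007. Book value $107,711.
Year 4: DB = ⌊$107,711 × 150%/10⌋ = $16,156; SL = ⌊$101,011/7⌋ = $14,430 → take DB $16,156. Book value $91,555.
Year 5: DB = ⌊$91,555 × 150%/10⌋ = $13,733; SL = ⌊$84,855/6⌋ = $14,142 → take SL $14,142. Book value $77,413.
Year 6: DB = ⌊$77,413 × 150%/10⌋ = $11,611; SL = ⌊$70,713/5⌋ = $14,142 → take SL $14,142. Book value $63,271.
Year 7: DB = ⌊$63,271 × 150%/10⌋ = $9,490; SL = ⌊$56,571/4⌋ = $14,142 → take SL $14,142. Book value $49,129.
Year 8: DB = ⌊$49,129 × 150%/10⌋ = $7,369; SL = ⌊$42,429/3⌋ = $14,143 → take SL $14,143. Book value $34,986.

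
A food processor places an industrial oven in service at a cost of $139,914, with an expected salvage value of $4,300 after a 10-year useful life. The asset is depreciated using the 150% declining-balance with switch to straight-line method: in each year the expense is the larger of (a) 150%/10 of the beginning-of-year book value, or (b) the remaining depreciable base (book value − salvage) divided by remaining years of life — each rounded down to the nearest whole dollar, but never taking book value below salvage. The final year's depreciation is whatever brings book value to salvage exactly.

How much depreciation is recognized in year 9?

$11,456

Depreciable base = $139,914 − $4,300 = $135,614.
Year 1: DB = ⌊$139,914 × 150%/10⌋ = $20,987; SL = ⌊$135,614/10⌋ = $13,561 → take DB $20,987. Book value $118,927.
Year 2: DB = ⌊$118,927 × 150%/10⌋ = $17,839; SL = ⌊$114,627/9⌋ = $12,736 → take DB $17,839. Book value $101,088.
Year 3: DB = ⌊$101,088 × 150%/10⌋ = $15,163; SL = ⌊$96,788/8⌋ = $12,098 → take DB $15,163. Book value $85,925.
Year 4: DB = ⌊$85,925 × 150%/10⌋ = $12,888; SL = ⌊$81,625/7⌋ = $11,660 → take DB $12,888. Book value $73,037.
Year 5: DB = ⌊$73,037 × 150%/10⌋ = $10,955; SL = ⌊$68,737/6⌋ = $11,456 → take SL $11,456. Book value $61,581.
Year 6: DB = ⌊$61,581 × 150%/10⌋ = $9,237; SL = ⌊$57,281/5⌋ = $11,456 → take SL $11,456. Book value $50,125.
Year 7: DB = ⌊$50,125 × 150%/10⌋ = $7,518; SL = ⌊$45,825/4⌋ = $11,456 → take SL $11,456. Book value $38,669.
Year 8: DB = ⌊$38,669 × 150%/10⌋ = $5,800; SL = ⌊$34,369/3⌋ = $11,456 → take SL $11,456. Book value $27,213.
Year 9: DB = ⌊$27,213 × 150%/10⌋ = $4,081; SL = ⌊$22,913/2⌋ = $11,456 → take SL $11,456. Book value $15,757.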